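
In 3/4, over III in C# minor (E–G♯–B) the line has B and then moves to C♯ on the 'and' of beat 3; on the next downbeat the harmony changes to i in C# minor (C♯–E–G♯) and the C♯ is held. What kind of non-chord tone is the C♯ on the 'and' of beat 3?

Anticipation.

The harmony at that moment is E major triad (E, G♯, B); C♯ is not a chord tone.
It is approached by step up from B and then sustained as the same pitch into the next harmony.
Arriving early and becoming a chord tone when the harmony changes — an anticipation.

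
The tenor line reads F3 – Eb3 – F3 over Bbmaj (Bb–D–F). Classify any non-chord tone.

The harmony at that moment is Bb major triad (Bb, D, F); Eb3 is not a chord tone.
It is approached by step down from F3 and left by step up to F3.
Step away and step back to the same note — a neighbor tone (lower neighbor).

Eb3 is a neighbor tone.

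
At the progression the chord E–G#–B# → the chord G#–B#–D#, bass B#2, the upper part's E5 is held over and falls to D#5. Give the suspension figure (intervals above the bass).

4–3 suspension.

At the second chord the bass is B#2. The suspended E5 lies a fourth above the bass; after resolving down by step to D#5, the interval above the bass becomes a third.
Suspension figures are named by those two intervals: 4–3.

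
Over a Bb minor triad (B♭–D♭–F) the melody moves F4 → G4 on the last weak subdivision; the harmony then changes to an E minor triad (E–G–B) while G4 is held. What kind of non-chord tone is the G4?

The harmony at that moment is B♭ minor triad (B♭, D♭, F); G4 is not a chord tone.
It is approached by step up from F4 and then sustained as the same pitch into the next harmony.
Arriving early and becoming a chord tone when the harmony changes — an anticipation.

G4 is an anticipation.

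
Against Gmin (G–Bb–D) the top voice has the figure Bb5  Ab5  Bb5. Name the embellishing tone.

The harmony at that moment is G minor triad (G, Bb, D); Ab5 is not a chord tone.
It is approached by step down from Bb5 and left by step up to Bb5.
Step away and step back to the same note — a neighbor tone (lower neighbor).

Ab5 is a neighbor tone.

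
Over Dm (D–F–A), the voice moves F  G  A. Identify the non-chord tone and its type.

The harmony at that moment is D minor triad (D, F, A); G is not a chord tone.
It is approached by step up from F and left by step up to A.
Step in, step out in the same direction — a passing tone.

G is a passing tone.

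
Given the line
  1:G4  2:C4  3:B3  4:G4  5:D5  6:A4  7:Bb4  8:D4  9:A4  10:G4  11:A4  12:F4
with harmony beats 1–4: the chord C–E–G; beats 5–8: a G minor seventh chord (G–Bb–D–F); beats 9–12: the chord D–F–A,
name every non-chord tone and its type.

B3 (beat 3) — escape tone; A4 (beat 6) — appoggiatura; G4 (beat 10) — neighbor tone.

The harmony at that moment is C major triad (C, E, G); B3 is not a chord tone.
It is approached by step down from C4 and left by leap up to G4.
Step in, leap out — an escape tone.
The harmony at that moment is G minor seventh chord (G, Bb, D, F); A4 is not a chord tone.
It is approached by leap down from D5 and left by step up to Bb4.
Leap in, step out — an appoggiatura.
The harmony at that moment is D minor triad (D, F, A); G4 is not a chord tone.
It is approached by step down from A4 and left by step up to A4.
Step away and step back to the same note — a neighbor tone (lower neighbor).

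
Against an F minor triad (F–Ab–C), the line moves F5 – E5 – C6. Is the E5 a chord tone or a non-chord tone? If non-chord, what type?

Non-chord tone — an escape tone.

The harmony at that moment is F minor triad (F, Ab, C); E5 is not a chord tone.
It is approached by step down from F5 and left by leap up to C6.
Step in, leap out — an escape tone.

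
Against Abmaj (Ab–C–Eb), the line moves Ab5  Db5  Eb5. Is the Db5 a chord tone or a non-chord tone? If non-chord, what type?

The harmony at that moment is Ab major triad (Ab, C, Eb); Db5 is not a chord tone.
It is approached by leap down from Ab5 and left by step up to Eb5.
Leap in, step out — an appoggiatura.

Non-chord tone — an appoggiatura.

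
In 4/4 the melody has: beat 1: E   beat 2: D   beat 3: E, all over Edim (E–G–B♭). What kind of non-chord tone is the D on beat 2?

The harmony at that moment is E diminished triad (E, G, B♭); D is not a chord tone.
It is approached by step down from E and left by step up to E.
Step away and step back to the same note — a neighbor tone (lower neighbor).

Lower neighbor tone.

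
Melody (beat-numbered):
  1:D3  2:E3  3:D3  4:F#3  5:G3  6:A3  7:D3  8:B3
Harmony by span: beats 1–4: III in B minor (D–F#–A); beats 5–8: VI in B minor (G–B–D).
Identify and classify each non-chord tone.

E3 (beat 2) — neighbor tone; A3 (beat 6) — escape tone.

The harmony at that moment is D major triad (D, F#, A); E3 is not a chord tone.
It is approached by step up from D3 and left by step down to D3.
Step away and step back to the same note — a neighbor tone (upper neighbor).
The harmony at that moment is G major triad (G, B, D); A3 is not a chord tone.
It is approached by step up from G3 and left by leap down to D3.
Step in, leap out — an escape tone.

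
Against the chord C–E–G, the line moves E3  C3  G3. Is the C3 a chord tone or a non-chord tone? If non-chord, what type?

Chord tone (the root of C major triad).

C major triad contains C, E, G; C is the root, so it is a chord tone.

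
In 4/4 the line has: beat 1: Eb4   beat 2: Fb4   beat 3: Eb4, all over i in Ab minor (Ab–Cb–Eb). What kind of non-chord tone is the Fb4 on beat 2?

The harmony at that moment is Ab minor triad (Ab, Cb, Eb); Fb4 is not a chord tone.
It is approached by step up from Eb4 and left by step down to Eb4.
Step away and step back to the same note — a neighbor tone (upper neighbor).

Upper neighbor tone.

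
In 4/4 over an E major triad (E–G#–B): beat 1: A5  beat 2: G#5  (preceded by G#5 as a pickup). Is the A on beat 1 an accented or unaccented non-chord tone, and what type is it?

Accented neighbor tone.

The harmony at that moment is E major triad (E, G#, B); A5 is not a chord tone.
It is approached by step up from G#5 and left by step down to G#5.
Step away and step back to the same note — a neighbor tone (upper neighbor).
It falls on the downbeat, so it is accented.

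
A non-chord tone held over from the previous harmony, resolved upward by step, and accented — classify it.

Approach: by preparation — the pitch is first a chord tone, then held (tied or repeated) while the harmony changes under it. Departure: up by step. Metric position: strong.
A prepared dissonance that resolves upward by step — a retardation. (The same figure resolving downward would be a suspension.)

Retardation.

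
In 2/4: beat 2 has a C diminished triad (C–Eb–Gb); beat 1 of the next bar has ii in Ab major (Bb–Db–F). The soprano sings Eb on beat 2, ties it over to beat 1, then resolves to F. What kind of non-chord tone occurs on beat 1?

The harmony at that moment is Bb minor triad (Bb, Db, F); Eb is not a chord tone.
It is held over (the same pitch as the preceding Eb) and left by step up to F.
Held over from the previous chord and resolving up by step — a retardation.

Retardation.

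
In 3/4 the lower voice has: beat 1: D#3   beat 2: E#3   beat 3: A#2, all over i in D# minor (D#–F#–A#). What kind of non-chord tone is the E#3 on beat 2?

Escape tone.

The harmony at that moment is D# minor triad (D#, F#, A#); E#3 is not a chord tone.
It is approached by step up from D#3 and left by leap down to A#2.
Step in, leap out, on a weak beat — an escape tone.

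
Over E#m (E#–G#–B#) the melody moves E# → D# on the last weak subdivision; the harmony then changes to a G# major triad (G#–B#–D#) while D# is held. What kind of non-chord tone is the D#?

D# is an anticipation.

The harmony at that moment is E# minor triad (E#, G#, B#); D# is not a chord tone.
It is approached by step down from E# and then sustained as the same pitch into the next harmony.
Arriving early and becoming a chord tone when the harmony changes — an anticipation.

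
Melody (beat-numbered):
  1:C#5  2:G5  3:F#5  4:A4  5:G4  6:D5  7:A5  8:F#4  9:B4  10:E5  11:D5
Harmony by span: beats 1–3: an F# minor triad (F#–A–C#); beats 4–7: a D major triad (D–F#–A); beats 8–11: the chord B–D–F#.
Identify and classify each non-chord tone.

The harmony at that moment is F# minor triad (F#, A, C#); G5 is not a chord tone.
It is approached by leap up from C#5 and left by step down to F#5.
Leap in, step out — an appoggiatura.
The harmony at that moment is D major triad (D, F#, A); G4 is not a chord tone.
It is approached by step down from A4 and left by leap up to D5.
Step in, leap out — an escape tone.
The harmony at that moment is B minor triad (B, D, F#); E5 is not a chord tone.
It is approached by leap up from B4 and left by step down to D5.
Leap in, step out — an appoggiatura.

G5 (beat 2) — appoggiatura; G4 (beat 5) — escape tone; E5 (beat 10) — appoggiatura.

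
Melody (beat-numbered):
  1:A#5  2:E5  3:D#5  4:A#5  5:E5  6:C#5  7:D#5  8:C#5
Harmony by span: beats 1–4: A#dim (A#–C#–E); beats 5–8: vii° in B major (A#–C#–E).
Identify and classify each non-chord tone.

The harmony at that moment is A# diminished triad (A#, C#, E); D#5 is not a chord tone.
It is approached by step down from E5 and left by leap up to A#5.
Step in, leap out — an escape tone.
The harmony at that moment is A# diminished triad (A#, C#, E); D#5 is not a chord tone.
It is approached by step up from C#5 and left by step down to C#5.
Step away and step back to the same note — a neighbor tone (upper neighbor).

D#5 (beat 3) — escape tone; D#5 (beat 7) — neighbor tone.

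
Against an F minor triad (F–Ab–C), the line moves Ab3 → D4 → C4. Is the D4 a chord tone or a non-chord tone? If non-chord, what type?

Non-chord tone — an appoggiatura.

The harmony at that moment is F minor triad (F, Ab, C); D4 is not a chord tone.
It is approached by leap up from Ab3 and left by step down to C4.
Leap in, step out — an appoggiatura.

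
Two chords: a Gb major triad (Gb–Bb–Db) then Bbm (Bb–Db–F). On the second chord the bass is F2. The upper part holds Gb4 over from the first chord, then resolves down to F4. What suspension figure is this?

At the second chord the bass is F2. The suspended Gb4 lies a ninth above the bass; after resolving down by step to F4, the interval above the bass becomes an octave.
Suspension figures are named by those two intervals: 9–8.

9–8 suspension.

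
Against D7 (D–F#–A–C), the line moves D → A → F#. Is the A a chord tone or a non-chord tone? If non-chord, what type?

Chord tone (the fifth of D dominant seventh chord).

D dominant seventh chord contains D, F#, A, C; A is the fifth, so it is a chord tone.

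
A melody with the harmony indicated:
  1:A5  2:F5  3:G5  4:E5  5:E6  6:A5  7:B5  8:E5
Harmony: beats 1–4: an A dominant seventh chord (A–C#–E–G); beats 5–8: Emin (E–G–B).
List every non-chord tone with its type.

The harmony at that moment is A dominant seventh chord (A, C#, E, G); F5 is not a chord tone.
It is approached by leap down from A5 and left by step up to G5.
Leap in, step out — an appoggiatura.
The harmony at that moment is E minor triad (E, G, B); A5 is not a chord tone.
It is approached by leap down from E6 and left by step up to B5.
Leap in, step out — an appoggiatura.

F5 (beat 2) — appoggiatura; A5 (beat 6) — appoggiatura.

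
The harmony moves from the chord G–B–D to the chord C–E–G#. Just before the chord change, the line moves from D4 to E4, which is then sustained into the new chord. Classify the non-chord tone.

E4 is an anticipation.

The harmony at that moment is G major triad (G, B, D); E4 is not a chord tone.
It is approached by step up from D4 and then sustained as the same pitch into the next harmony.
Arriving early and becoming a chord tone when the harmony changes — an anticipation.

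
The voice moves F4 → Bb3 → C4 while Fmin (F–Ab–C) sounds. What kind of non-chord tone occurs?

The harmony at that moment is F minor triad (F, Ab, C); Bb3 is not a chord tone.
It is approached by leap down from F4 and left by step up to C4.
Leap in, step out — an appoggiatura.

Bb3 is an appoggiatura.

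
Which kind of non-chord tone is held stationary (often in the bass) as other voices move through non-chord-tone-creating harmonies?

Approach: none. Departure: none — a single pitch is sustained while the chords change around it, passing through harmonies that do not contain it.
No melodic motion at all; the dissonance is created entirely by the moving harmonies against the stationary note — a pedal tone (pedal point).

Pedal tone.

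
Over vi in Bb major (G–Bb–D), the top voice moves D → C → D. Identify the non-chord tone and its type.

C is a neighbor tone.

The harmony at that moment is G minor triad (G, Bb, D); C is not a chord tone.
It is approached by step down from D and left by step up to D.
Step away and step back to the same note — a neighbor tone (lower neighbor).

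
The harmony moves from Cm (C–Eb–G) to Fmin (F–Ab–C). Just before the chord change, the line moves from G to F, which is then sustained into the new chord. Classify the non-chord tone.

The harmony at that moment is C minor triad (C, Eb, G); F is not a chord tone.
It is approached by step down from G and then sustained as the same pitch into the next harmony.
Arriving early and becoming a chord tone when the harmony changes — an anticipation.

F is an anticipation.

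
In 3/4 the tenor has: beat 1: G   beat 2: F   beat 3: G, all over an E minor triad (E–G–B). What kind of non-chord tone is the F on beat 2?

The harmony at that moment is E minor triad (E, G, B); F is not a chord tone.
It is approached by step down from G and left by step up to G.
Step away and step back to the same note — a neighbor tone (lower neighbor).

Lower neighbor tone.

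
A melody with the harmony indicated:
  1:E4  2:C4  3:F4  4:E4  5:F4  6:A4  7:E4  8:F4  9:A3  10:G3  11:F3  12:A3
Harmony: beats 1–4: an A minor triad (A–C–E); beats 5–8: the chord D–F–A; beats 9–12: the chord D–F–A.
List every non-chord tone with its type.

The harmony at that moment is A minor triad (A, C, E); F4 is not a chord tone.
It is approached by leap up from C4 and left by step down to E4.
Leap in, step out — an appoggiatura.
The harmony at that moment is D minor triad (D, F, A); E4 is not a chord tone.
It is approached by leap down from A4 and left by step up to F4.
Leap in, step out — an appoggiatura.
The harmony at that moment is D minor triad (D, F, A); G3 is not a chord tone.
It is approached by step down from A3 and left by step down to F3.
Step in, step out in the same direction — a passing tone.

F4 (beat 3) — appoggiatura; E4 (beat 7) — appoggiatura; G3 (beat 10) — passing tone.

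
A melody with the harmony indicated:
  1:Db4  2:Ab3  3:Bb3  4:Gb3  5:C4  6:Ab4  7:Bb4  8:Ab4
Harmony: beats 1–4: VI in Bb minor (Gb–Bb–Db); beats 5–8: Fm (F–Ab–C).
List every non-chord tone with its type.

The harmony at that moment is Gb major triad (Gb, Bb, Db); Ab3 is not a chord tone.
It is approached by leap down from Db4 and left by step up to Bb3.
Leap in, step out — an appoggiatura.
The harmony at that moment is F minor triad (F, Ab, C); Bb4 is not a chord tone.
It is approached by step up from Ab4 and left by step down to Ab4.
Step away and step back to the same note — a neighbor tone (upper neighbor).

Ab3 (beat 2) — appoggiatura; Bb4 (beat 7) — neighbor tone.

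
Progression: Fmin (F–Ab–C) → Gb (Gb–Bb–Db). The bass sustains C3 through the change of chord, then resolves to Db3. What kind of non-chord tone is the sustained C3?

C3 is a retardation.

The harmony at that moment is Gb major triad (Gb, Bb, Db); C3 is not a chord tone.
It is held over (the same pitch as the preceding C3) and left by step up to Db3.
Held over from the previous chord and resolving up by step — a retardation.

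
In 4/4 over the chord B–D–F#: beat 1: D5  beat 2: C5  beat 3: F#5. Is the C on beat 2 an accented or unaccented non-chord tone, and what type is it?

Unaccented escape tone.

The harmony at that moment is B minor triad (B, D, F#); C5 is not a chord tone.
It is approached by step down from D5 and left by leap up to F#5.
Step in, leap out — an escape tone.
It falls on a weak beat, so it is unaccented.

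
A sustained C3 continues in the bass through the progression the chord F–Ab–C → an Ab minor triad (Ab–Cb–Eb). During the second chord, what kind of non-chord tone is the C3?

Pedal tone (pedal point).

The harmony at that moment is Ab minor triad (Ab, Cb, Eb); C3 is not a chord tone.
It is held over (the same pitch as the preceding C3) and then sustained as the same pitch into the next harmony.
Sustained through a change of harmony — a pedal tone.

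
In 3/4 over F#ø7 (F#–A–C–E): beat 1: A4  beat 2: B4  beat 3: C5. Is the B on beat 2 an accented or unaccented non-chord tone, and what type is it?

The harmony at that moment is F# half-diminished seventh chord (F#, A, C, E); B4 is not a chord tone.
It is approached by step up from A4 and left by step up to C5.
Step in, step out in the same direction — a passing tone.
It falls on a weak beat, so it is unaccented.

Unaccented passing tone.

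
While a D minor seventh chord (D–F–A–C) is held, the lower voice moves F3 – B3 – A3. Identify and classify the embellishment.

B3 is an appoggiatura.

The harmony at that moment is D minor seventh chord (D, F, A, C); B3 is not a chord tone.
It is approached by leap up from F3 and left by step down to A3.
Leap in, step out — an appoggiatura.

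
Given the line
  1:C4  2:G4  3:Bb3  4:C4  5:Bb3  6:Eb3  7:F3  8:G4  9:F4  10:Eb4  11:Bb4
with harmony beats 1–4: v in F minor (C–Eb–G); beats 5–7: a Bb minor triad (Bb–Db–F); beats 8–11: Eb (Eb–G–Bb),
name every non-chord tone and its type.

Bb3 (beat 3) — appoggiatura; Eb3 (beat 6) — appoggiatura; F4 (beat 9) — passing tone.

The harmony at that moment is C minor triad (C, Eb, G); Bb3 is not a chord tone.
It is approached by leap down from G4 and left by step up to C4.
Leap in, step out — an appoggiatura.
The harmony at that moment is Bb minor triad (Bb, Db, F); Eb3 is not a chord tone.
It is approached by leap down from Bb3 and left by step up to F3.
Leap in, step out — an appoggiatura.
The harmony at that moment is Eb major triad (Eb, G, Bb); F4 is not a chord tone.
It is approached by step down from G4 and left by step down to Eb4.
Step in, step out in the same direction — a passing tone.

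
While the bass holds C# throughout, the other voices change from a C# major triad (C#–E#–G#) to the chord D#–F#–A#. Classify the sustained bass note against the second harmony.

The harmony at that moment is D# minor triad (D#, F#, A#); C# is not a chord tone.
It is held over (the same pitch as the preceding C#) and then sustained as the same pitch into the next harmony.
Sustained through a change of harmony — a pedal tone.

Pedal tone (pedal point).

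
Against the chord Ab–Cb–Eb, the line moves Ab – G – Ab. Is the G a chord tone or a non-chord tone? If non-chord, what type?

Non-chord tone — a neighbor tone.

The harmony at that moment is Ab minor triad (Ab, Cb, Eb); G is not a chord tone.
It is approached by step down from Ab and left by step up to Ab.
Step away and step back to the same note — a neighbor tone (lower neighbor).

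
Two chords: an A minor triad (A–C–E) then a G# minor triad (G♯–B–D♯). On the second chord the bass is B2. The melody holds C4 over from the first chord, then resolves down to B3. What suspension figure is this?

9–8 suspension.

At the second chord the bass is B2. The suspended C4 lies a ninth above the bass; after resolving down by step to B3, the interval above the bass becomes an octave.
Suspension figures are named by those two intervals: 9–8.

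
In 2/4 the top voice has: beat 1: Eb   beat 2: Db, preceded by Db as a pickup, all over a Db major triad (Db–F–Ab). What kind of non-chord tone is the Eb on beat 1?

Upper neighbor tone.

The harmony at that moment is Db major triad (Db, F, Ab); Eb is not a chord tone.
It is approached by step up from Db and left by step down to Db.
Step away and step back to the same note — a neighbor tone (upper neighbor).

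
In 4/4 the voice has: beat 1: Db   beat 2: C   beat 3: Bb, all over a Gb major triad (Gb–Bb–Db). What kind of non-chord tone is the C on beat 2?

Passing tone.

The harmony at that moment is Gb major triad (Gb, Bb, Db); C is not a chord tone.
It is approached by step down from Db and left by step down to Bb.
Step in, step out in the same direction — a passing tone.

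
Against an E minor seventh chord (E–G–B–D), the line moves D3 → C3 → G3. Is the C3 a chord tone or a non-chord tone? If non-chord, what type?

Non-chord tone — an escape tone.

The harmony at that moment is E minor seventh chord (E, G, B, D); C3 is not a chord tone.
It is approached by step down from D3 and left by leap up to G3.
Step in, leap out — an escape tone.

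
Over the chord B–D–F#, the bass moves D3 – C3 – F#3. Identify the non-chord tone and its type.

C3 is an escape tone.

The harmony at that moment is B minor triad (B, D, F#); C3 is not a chord tone.
It is approached by step down from D3 and left by leap up to F#3.
Step in, leap out — an escape tone.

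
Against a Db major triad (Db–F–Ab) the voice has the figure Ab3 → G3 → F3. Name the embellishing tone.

G3 is a passing tone.

The harmony at that moment is Db major triad (Db, F, Ab); G3 is not a chord tone.
It is approached by step down from Ab3 and left by step down to F3.
Step in, step out in the same direction — a passing tone.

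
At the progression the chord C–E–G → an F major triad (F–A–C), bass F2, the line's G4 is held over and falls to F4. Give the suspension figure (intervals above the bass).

9–8 suspension.

At the second chord the bass is F2. The suspended G4 lies a ninth above the bass; after resolving down by step to F4, the interval above the bass becomes an octave.
Suspension figures are named by those two intervals: 9–8.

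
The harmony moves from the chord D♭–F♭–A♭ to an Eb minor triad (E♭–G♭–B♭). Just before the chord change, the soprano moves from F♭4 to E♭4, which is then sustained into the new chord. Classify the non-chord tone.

The harmony at that moment is D♭ minor triad (D♭, F♭, A♭); E♭4 is not a chord tone.
It is approached by step down from F♭4 and then sustained as the same pitch into the next harmony.
Arriving early and becoming a chord tone when the harmony changes — an anticipation.

E♭4 is an anticipation.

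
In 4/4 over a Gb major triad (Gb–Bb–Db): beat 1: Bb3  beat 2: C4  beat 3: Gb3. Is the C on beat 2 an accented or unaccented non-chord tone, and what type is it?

Unaccented escape tone.

The harmony at that moment is Gb major triad (Gb, Bb, Db); C4 is not a chord tone.
It is approached by step up from Bb3 and left by leap down to Gb3.
Step in, leap out — an escape tone.
It falls on a weak beat, so it is unaccented.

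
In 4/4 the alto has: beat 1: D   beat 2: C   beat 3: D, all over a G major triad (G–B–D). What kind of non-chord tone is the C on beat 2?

The harmony at that moment is G major triad (G, B, D); C is not a chord tone.
It is approached by step down from D and left by step up to D.
Step away and step back to the same note — a neighbor tone (lower neighbor).

Lower neighbor tone.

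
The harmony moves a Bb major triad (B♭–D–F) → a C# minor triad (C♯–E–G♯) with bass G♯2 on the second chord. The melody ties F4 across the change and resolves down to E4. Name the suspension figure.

7–6 suspension.

At the second chord the bass is G♯2. The suspended F4 lies a seventh above the bass; after resolving down by step to E4, the interval above the bass becomes a sixth.
Suspension figures are named by those two intervals: 7–6.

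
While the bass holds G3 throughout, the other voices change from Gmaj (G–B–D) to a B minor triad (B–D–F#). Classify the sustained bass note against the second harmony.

The harmony at that moment is B minor triad (B, D, F#); G3 is not a chord tone.
It is held over (the same pitch as the preceding G3) and then sustained as the same pitch into the next harmony.
Sustained through a change of harmony — a pedal tone.

Pedal tone (pedal point).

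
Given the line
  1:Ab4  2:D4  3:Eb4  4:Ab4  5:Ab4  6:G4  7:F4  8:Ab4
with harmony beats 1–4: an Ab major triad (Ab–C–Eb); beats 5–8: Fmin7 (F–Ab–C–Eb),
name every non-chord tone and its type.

D4 (beat 2) — appoggiatura; G4 (beat 6) — passing tone.

The harmony at that moment is Ab major triad (Ab, C, Eb); D4 is not a chord tone.
It is approached by leap down from Ab4 and left by step up to Eb4.
Leap in, step out — an appoggiatura.
The harmony at that moment is F minor seventh chord (F, Ab, C, Eb); G4 is not a chord tone.
It is approached by step down from Ab4 and left by step down to F4.
Step in, step out in the same direction — a passing tone.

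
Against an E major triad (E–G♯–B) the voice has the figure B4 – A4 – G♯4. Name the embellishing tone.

The harmony at that moment is E major triad (E, G♯, B); A4 is not a chord tone.
It is approached by step down from B4 and left by step down to G♯4.
Step in, step out in the same direction — a passing tone.

A4 is a passing tone.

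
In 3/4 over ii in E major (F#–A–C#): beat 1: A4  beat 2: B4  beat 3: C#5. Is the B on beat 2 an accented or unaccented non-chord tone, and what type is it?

The harmony at that moment is F# minor triad (F#, A, C#); B4 is not a chord tone.
It is approached by step up from A4 and left by step up to C#5.
Step in, step out in the same direction — a passing tone.
It falls on a weak beat, so it is unaccented.

Unaccented passing tone.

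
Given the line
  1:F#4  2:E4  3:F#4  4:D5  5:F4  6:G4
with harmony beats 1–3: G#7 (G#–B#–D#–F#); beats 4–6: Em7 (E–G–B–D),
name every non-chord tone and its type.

E4 (beat 2) — neighbor tone; F4 (beat 5) — appoggiatura.

The harmony at that moment is G# dominant seventh chord (G#, B#, D#, F#); E4 is not a chord tone.
It is approached by step down from F#4 and left by step up to F#4.
Step away and step back to the same note — a neighbor tone (lower neighbor).
The harmony at that moment is E minor seventh chord (E, G, B, D); F4 is not a chord tone.
It is approached by leap down from D5 and left by step up to G4.
Leap in, step out — an appoggiatura.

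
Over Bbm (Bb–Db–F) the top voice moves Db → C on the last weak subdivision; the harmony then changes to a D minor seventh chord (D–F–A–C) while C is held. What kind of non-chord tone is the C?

C is an anticipation.

The harmony at that moment is Bb minor triad (Bb, Db, F); C is not a chord tone.
It is approached by step down from Db and then sustained as the same pitch into the next harmony.
Arriving early and becoming a chord tone when the harmony changes — an anticipation.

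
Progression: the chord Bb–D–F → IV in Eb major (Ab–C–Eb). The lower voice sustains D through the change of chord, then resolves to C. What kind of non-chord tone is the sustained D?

The harmony at that moment is Ab major triad (Ab, C, Eb); D is not a chord tone.
It is held over (the same pitch as the preceding D) and left by step down to C.
Held over from the previous chord and resolving down by step — a suspension.

D is a suspension.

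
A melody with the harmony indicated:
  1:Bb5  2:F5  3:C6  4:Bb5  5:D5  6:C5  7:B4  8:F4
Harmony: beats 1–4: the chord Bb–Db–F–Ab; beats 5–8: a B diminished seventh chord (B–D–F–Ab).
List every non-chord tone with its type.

The harmony at that moment is Bb minor seventh chord (Bb, Db, F, Ab); C6 is not a chord tone.
It is approached by leap up from F5 and left by step down to Bb5.
Leap in, step out — an appoggiatura.
The harmony at that moment is B diminished seventh chord (B, D, F, Ab); C5 is not a chord tone.
It is approached by step down from D5 and left by step down to B4.
Step in, step out in the same direction — a passing tone.

C6 (beat 3) — appoggiatura; C5 (beat 6) — passing tone.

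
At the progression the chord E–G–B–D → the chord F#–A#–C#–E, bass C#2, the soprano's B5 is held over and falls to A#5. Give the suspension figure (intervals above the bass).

At the second chord the bass is C#2. The suspended B5 lies a seventh above the bass; after resolving down by step to A#5, the interval above the bass becomes a sixth.
Suspension figures are named by those two intervals: 7–6.

7–6 suspension.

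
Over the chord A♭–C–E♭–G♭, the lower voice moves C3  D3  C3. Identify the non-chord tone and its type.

The harmony at that moment is A♭ dominant seventh chord (A♭, C, E♭, G♭); D3 is not a chord tone.
It is approached by step up from C3 and left by step down to C3.
Step away and step back to the same note — a neighbor tone (upper neighbor).

D3 is a neighbor tone.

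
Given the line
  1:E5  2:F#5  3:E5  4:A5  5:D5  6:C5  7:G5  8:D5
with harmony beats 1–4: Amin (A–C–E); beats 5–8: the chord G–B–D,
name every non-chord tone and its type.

The harmony at that moment is A minor triad (A, C, E); F#5 is not a chord tone.
It is approached by step up from E5 and left by step down to E5.
Step away and step back to the same note — a neighbor tone (upper neighbor).
The harmony at that moment is G major triad (G, B, D); C5 is not a chord tone.
It is approached by step down from D5 and left by leap up to G5.
Step in, leap out — an escape tone.

F#5 (beat 2) — neighbor tone; C5 (beat 6) — escape tone.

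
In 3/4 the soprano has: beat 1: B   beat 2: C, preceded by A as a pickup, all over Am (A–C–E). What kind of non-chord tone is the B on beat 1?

The harmony at that moment is A minor triad (A, C, E); B is not a chord tone.
It is approached by step up from A and left by step up to C.
Step in, step out in the same direction — a passing tone.

Passing tone.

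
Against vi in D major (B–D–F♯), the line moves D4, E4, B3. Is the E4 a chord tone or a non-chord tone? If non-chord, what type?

Non-chord tone — an escape tone.

The harmony at that moment is B minor triad (B, D, F♯); E4 is not a chord tone.
It is approached by step up from D4 and left by leap down to B3.
Step in, leap out — an escape tone.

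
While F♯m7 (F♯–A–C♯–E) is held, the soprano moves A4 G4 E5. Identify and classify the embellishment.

The harmony at that moment is F♯ minor seventh chord (F♯, A, C♯, E); G4 is not a chord tone.
It is approached by step down from A4 and left by leap up to E5.
Step in, leap out — an escape tone.

G4 is an escape tone.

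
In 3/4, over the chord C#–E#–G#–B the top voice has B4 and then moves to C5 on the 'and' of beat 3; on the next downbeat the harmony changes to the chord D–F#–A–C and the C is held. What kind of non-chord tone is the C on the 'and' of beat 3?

Anticipation.

The harmony at that moment is C# dominant seventh chord (C#, E#, G#, B); C5 is not a chord tone.
It is approached by step up from B4 and then sustained as the same pitch into the next harmony.
Arriving early and becoming a chord tone when the harmony changes — an anticipation.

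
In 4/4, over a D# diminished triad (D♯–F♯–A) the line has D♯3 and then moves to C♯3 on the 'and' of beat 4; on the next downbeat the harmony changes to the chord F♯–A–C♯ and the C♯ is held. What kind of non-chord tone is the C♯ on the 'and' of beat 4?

The harmony at that moment is D♯ diminished triad (D♯, F♯, A); C♯3 is not a chord tone.
It is approached by step down from D♯3 and then sustained as the same pitch into the next harmony.
Arriving early and becoming a chord tone when the harmony changes — an anticipation.

Anticipation.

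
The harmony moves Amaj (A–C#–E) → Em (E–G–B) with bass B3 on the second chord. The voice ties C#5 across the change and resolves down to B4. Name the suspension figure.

At the second chord the bass is B3. The suspended C#5 lies a ninth above the bass; after resolving down by step to B4, the interval above the bass becomes an octave.
Suspension figures are named by those two intervals: 9–8.

9–8 suspension.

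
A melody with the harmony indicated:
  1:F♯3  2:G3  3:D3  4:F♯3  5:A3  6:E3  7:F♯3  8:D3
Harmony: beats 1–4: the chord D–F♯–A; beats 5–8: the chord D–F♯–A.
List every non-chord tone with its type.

The harmony at that moment is D major triad (D, F♯, A); G3 is not a chord tone.
It is approached by step up from F♯3 and left by leap down to D3.
Step in, leap out — an escape tone.
The harmony at that moment is D major triad (D, F♯, A); E3 is not a chord tone.
It is approached by leap down from A3 and left by step up to F♯3.
Leap in, step out — an appoggiatura.

G3 (beat 2) — escape tone; E3 (beat 6) — appoggiatura.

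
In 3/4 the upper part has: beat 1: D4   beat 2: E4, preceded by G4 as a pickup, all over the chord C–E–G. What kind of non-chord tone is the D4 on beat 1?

The harmony at that moment is C major triad (C, E, G); D4 is not a chord tone.
It is approached by leap down from G4 and left by step up to E4.
Leap in, step out, metrically accented — an appoggiatura.

Appoggiatura.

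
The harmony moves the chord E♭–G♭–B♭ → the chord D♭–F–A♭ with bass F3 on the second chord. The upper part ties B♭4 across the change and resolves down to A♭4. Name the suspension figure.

4–3 suspension.

At the second chord the bass is F3. The suspended B♭4 lies a fourth above the bass; after resolving down by step to A♭4, the interval above the bass becomes a third.
Suspension figures are named by those two intervals: 4–3.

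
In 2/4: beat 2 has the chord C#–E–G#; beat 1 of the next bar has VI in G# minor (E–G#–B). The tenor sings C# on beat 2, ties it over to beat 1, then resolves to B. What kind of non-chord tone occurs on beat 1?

The harmony at that moment is E major triad (E, G#, B); C# is not a chord tone.
It is held over (the same pitch as the preceding C#) and left by step down to B.
Held over from the previous chord and resolving down by step — a suspension.

Suspension.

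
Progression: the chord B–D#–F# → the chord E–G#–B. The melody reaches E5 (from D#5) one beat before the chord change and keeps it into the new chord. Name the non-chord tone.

E5 is an anticipation.

The harmony at that moment is B major triad (B, D#, F#); E5 is not a chord tone.
It is approached by step up from D#5 and then sustained as the same pitch into the next harmony.
Arriving early and becoming a chord tone when the harmony changes — an anticipation.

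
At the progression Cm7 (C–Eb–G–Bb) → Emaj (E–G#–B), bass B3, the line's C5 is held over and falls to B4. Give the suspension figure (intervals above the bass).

9–8 suspension.

At the second chord the bass is B3. The suspended C5 lies a ninth above the bass; after resolving down by step to B4, the interval above the bass becomes an octave.
Suspension figures are named by those two intervals: 9–8.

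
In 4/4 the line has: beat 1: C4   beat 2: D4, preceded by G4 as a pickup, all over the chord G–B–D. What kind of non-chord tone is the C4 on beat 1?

The harmony at that moment is G major triad (G, B, D); C4 is not a chord tone.
It is approached by leap down from G4 and left by step up to D4.
Leap in, step out, metrically accented — an appoggiatura.

Appoggiatura.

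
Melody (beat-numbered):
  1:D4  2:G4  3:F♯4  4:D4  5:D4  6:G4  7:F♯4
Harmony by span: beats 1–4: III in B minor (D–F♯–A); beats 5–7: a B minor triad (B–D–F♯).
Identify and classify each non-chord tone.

The harmony at that moment is D major triad (D, F♯, A); G4 is not a chord tone.
It is approached by leap up from D4 and left by step down to F♯4.
Leap in, step out — an appoggiatura.
The harmony at that moment is B minor triad (B, D, F♯); G4 is not a chord tone.
It is approached by leap up from D4 and left by step down to F♯4.
Leap in, step out — an appoggiatura.

G4 (beat 2) — appoggiatura; G4 (beat 6) — appoggiatura.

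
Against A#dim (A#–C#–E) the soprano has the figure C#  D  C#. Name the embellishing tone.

The harmony at that moment is A# diminished triad (A#, C#, E); D is not a chord tone.
It is approached by step up from C# and left by step down to C#.
Step away and step back to the same note — a neighbor tone (upper neighbor).

D is a neighbor tone.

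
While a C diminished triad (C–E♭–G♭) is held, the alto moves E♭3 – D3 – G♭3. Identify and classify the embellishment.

D3 is an escape tone.

The harmony at that moment is C diminished triad (C, E♭, G♭); D3 is not a chord tone.
It is approached by step down from E♭3 and left by leap up to G♭3.
Step in, leap out — an escape tone.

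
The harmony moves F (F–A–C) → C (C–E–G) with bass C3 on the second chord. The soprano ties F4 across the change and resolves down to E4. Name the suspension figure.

4–3 suspension.

At the second chord the bass is C3. The suspended F4 lies a fourth above the bass; after resolving down by step to E4, the interval above the bass becomes a third.
Suspension figures are named by those two intervals: 4–3.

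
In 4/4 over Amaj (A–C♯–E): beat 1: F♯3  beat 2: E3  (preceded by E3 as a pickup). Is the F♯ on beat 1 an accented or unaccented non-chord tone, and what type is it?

Accented neighbor tone.

The harmony at that moment is A major triad (A, C♯, E); F♯3 is not a chord tone.
It is approached by step up from E3 and left by step down to E3.
Step away and step back to the same note — a neighbor tone (upper neighbor).
It falls on the downbeat, so it is accented.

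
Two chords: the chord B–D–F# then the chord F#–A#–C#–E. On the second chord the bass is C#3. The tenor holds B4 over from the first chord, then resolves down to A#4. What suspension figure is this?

7–6 suspension.

At the second chord the bass is C#3. The suspended B4 lies a seventh above the bass; after resolving down by step to A#4, the interval above the bass becomes a sixth.
Suspension figures are named by those two intervals: 7–6.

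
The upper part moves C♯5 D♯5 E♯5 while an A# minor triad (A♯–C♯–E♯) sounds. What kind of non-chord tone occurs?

D♯5 is a passing tone.

The harmony at that moment is A♯ minor triad (A♯, C♯, E♯); D♯5 is not a chord tone.
It is approached by step up from C♯5 and left by step up to E♯5.
Step in, step out in the same direction — a passing tone.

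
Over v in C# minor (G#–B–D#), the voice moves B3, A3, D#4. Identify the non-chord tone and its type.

The harmony at that moment is G# minor triad (G#, B, D#); A3 is not a chord tone.
It is approached by step down from B3 and left by leap up to D#4.
Step in, leap out — an escape tone.

A3 is an escape tone.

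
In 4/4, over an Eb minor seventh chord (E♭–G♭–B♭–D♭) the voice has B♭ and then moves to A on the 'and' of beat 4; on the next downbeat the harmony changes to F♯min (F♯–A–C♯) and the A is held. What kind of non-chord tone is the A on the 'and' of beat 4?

Anticipation.

The harmony at that moment is E♭ minor seventh chord (E♭, G♭, B♭, D♭); A is not a chord tone.
It is approached by step down from B♭ and then sustained as the same pitch into the next harmony.
Arriving early and becoming a chord tone when the harmony changes — an anticipation.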